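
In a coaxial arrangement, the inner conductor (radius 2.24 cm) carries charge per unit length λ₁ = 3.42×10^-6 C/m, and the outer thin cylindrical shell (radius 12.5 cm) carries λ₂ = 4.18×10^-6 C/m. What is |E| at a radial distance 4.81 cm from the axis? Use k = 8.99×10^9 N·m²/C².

|E| = 1.28e6 V/m

Choose a coaxial cylinder of radius r = 4.81 cm (arbitrary length L) as the Gaussian surface (between the conductors, 2.24 cm < r < 12.5 cm).
Only the inner wire is enclosed; the outer shell contributes nothing inside itself. λ_enc = λ₁ = 3.42×10^-6 C/m.
By Gauss's law (flux through the curved wall only), E·2πrL = λ_enc L/ε₀.
E = 2k|λ_enc|/r = 2(8.99×10^9)(3.42×10^-6)/(0.0481) = 1.28×10^6 N/C.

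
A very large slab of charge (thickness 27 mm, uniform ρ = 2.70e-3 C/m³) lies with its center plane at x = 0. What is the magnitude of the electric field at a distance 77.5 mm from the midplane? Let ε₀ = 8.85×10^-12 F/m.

The point |x| = 77.5 mm lies outside the slab (half-thickness 0.0135 m). A symmetric pillbox spanning the full slab encloses Q_enc = ρ·d·A.
Flux = 2EA ⇒ E = |ρ|d/(2ε₀), independent of distance outside.
E = (2.70×10^-3)(0.027)/(2·8.85×10^-12) = 4.12×10^6 N/C.

|E| = 4.12×10^6 N/C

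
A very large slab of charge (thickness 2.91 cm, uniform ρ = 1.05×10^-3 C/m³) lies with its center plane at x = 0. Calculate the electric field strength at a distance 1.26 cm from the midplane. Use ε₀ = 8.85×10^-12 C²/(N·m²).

By symmetry E is perpendicular to the slab. A Gaussian pillbox from −1.26 cm to +1.26 cm (face area A) lies entirely within the slab.
Q_enc = ρ·(2x)·A and flux = 2EA, so 2EA = 2ρxA/ε₀ ⇒ E = |ρ|x/ε₀.
E = (1.05×10^-3)(0.0126)/(8.85×10^-12) = 1.49×10^6 N/C.

|E| = 1.49×10^6 N/C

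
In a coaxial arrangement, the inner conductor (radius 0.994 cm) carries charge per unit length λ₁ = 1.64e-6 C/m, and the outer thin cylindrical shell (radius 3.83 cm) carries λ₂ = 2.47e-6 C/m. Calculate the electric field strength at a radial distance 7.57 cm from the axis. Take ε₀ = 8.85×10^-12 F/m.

E ≈ 9.76×10^5 N/C

By cylindrical symmetry E is radial; use a coaxial Gaussian cylinder of radius 7.57 cm and length L (r > 3.83 cm, enclosing both).
λ_enc = λ₁ + λ₂ = (1.64×10^-6) + (2.47e-6) = 4.11e-6 C/m.
Since E is radial and uniform over the curved surface, Φ = E·2πrL = Q_enc/ε₀ = λ_enc L/ε₀.
E = |λ_enc|/(2πε₀r) = (4.11e-6)/(2π·8.85×10^-12·0.0757) = 9.76×10^5 N/C.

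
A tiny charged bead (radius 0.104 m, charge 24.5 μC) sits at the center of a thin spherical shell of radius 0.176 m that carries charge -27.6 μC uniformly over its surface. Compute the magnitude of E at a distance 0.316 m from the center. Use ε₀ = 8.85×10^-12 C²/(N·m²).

E ≈ 2.79e5 N/C

Take a concentric spherical Gaussian surface of radius r = 0.316 m (r > 0.176 m, enclosing both).
Q_enc = (24.5 μC) + (-27.6 μC) = -3.10e-6 C.
By Gauss's law, ∮E·dA = E·4πr² = Q_enc/ε₀.
E = |Q_enc|/(4πε₀r²) = (3.10×10^-6)/(4π·8.85×10^-12·(0.316)²) = 2.79×10^5 N/C.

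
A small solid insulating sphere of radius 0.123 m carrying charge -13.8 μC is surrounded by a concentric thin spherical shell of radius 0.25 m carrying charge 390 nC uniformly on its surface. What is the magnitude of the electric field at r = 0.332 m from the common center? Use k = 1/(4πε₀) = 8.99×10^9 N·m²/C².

Use a concentric Gaussian sphere at r = 0.332 m (r > 0.25 m, enclosing both).
Q_enc = (-13.8 μC) + (390 nC) = -1.341×10^-5 C.
By Gauss's law, ∮E·dA = E·4πr² = Q_enc/ε₀.
E = k|Q_enc|/r² = (8.99×10^9)(1.341×10^-5)/(0.332)² = 1.09e6 N/C.

1.09×10^6 N/C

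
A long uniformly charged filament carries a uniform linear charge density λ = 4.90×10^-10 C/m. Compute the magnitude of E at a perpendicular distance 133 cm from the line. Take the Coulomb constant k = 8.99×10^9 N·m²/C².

|E| = 6.62 N/C

By cylindrical symmetry E is radial; use a coaxial Gaussian cylinder of radius 133 cm and length L.
Q_enc = λL, so λ_enc = 4.90×10^-10 C/m.
By Gauss's law (flux through the curved wall only), E·2πrL = λ_enc L/ε₀.
E = 2k|λ_enc|/r = 2(8.99×10^9)(4.90×10^-10)/(1.33) = 6.62 N/C.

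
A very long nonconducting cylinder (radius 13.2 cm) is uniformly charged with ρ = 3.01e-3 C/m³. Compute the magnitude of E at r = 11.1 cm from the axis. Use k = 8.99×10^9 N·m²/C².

|E| ≈ 1.89×10^7 N/C

Choose a coaxial cylinder of radius r = 11.1 cm (arbitrary length L) as the Gaussian surface (r < R).
Enclosed charge per unit length: λ_enc = ρ·πr² = (3.01e-3)π(0.111)² = 1.165×10^-4 C/m.
Gauss's law: E·2πrL = λ_enc L/ε₀.
E = 2k|λ_enc|/r = 2(8.99×10^9)(1.165×10^-4)/(0.111) = 1.89×10^7 N/C.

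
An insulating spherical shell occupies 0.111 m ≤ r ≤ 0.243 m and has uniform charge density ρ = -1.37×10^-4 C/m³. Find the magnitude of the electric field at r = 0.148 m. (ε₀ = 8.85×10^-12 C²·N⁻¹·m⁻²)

Symmetry ⇒ E = E(r) r̂. Gaussian sphere of radius r = 0.148 m (within the shell material, 0.111 m < r < 0.243 m).
Enclosed charge is the volume from a to r: Q_enc = (4π/3)ρ(r³ − a³) = -1.076×10^-6 C.
By Gauss's law, ∮E·dA = E·4πr² = Q_enc/ε₀.
E = |Q_enc|/(4πε₀r²) = (1.076×10^-6)/(4π·8.85×10^-12·(0.148)²) = 4.42×10^5 N/C.

|E| ≈ 4.42×10^5 N/C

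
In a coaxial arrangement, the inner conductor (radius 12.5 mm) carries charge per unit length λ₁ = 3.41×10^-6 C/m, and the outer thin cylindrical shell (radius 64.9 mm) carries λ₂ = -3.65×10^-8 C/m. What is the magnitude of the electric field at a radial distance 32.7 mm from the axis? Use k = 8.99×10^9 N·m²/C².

Choose a coaxial cylinder of radius r = 32.7 mm (arbitrary length L) as the Gaussian surface (between the conductors, 12.5 mm < r < 64.9 mm).
The shell at 64.9 mm lies outside the Gaussian surface, so λ_enc = λ₁ = 3.41×10^-6 C/m.
Applying ∮E·dA = Q_enc/ε₀ with the end caps contributing no flux:
E = 2k|λ_enc|/r = 2(8.99×10^9)(3.41×10^-6)/(0.0327) = 1.87×10^6 N/C.

E ≈ 1.87e6 V/m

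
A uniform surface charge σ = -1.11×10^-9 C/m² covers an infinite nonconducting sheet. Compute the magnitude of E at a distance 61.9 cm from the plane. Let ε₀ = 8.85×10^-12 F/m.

E = 62.7 N/C

Choose a cylindrical pillbox piercing the sheet, end faces (area A) parallel to it.
Flux Φ = 2EA and Q_enc = σA, so 2EA = σA/ε₀ ⇒ E = |σ|/(2ε₀), independent of distance.
E = |σ|/(2ε₀) = (1.11e-9)/(2·8.85×10^-12) = 62.7 N/C.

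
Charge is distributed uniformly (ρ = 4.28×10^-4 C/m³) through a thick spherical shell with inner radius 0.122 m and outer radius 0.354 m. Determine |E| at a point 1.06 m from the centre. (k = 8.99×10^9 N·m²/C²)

E ≈ 6.10e5 N/C

Use a concentric Gaussian sphere at r = 1.06 m (r > 0.354 m, enclosing the whole shell).
Q_enc = ρ·(4π/3)(b³ − a³) = (4.28×10^-4)·(4π/3)·((0.354)³ − (0.122)³) = 7.628e-5 C.
Gauss's law: E·4πr² = Q_enc/ε₀.
E = k|Q_enc|/r² = (8.99×10^9)(7.628e-5)/(1.06)² = 6.10×10^5 N/C.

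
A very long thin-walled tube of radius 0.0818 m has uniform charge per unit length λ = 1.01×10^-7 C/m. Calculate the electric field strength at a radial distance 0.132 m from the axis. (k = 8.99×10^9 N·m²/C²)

Choose a coaxial cylinder of radius r = 0.132 m (arbitrary length L) as the Gaussian surface (r > 0.0818 m).
The full line charge is enclosed: λ_enc = 1.01e-7 C/m.
By Gauss's law (flux through the curved wall only), E·2πrL = λ_enc L/ε₀.
E = 2k|λ_enc|/r = 2(8.99×10^9)(1.01×10^-7)/(0.132) = 1.38e4 N/C.

1.38×10^4 V/m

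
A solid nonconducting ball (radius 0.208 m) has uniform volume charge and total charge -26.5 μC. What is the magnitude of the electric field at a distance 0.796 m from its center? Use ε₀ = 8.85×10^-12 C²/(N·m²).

Symmetry ⇒ E = E(r) r̂. Gaussian sphere of radius r = 0.796 m (r > R, so the entire charge is enclosed).
Q_enc = -26.5 μC = -2.65×10^-5 C.
Gauss's law: E·4πr² = Q_enc/ε₀.
E = |Q_enc|/(4πε₀r²) = (2.65e-5)/(4π·8.85×10^-12·(0.796)²) = 3.76×10^5 N/C.

|E| = 3.76×10^5 N/C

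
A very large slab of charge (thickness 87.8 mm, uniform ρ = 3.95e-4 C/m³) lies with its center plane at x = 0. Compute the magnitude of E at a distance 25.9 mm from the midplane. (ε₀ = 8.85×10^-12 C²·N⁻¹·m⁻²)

By symmetry E is perpendicular to the slab. A Gaussian pillbox from −25.9 mm to +25.9 mm (face area A) lies entirely within the slab.
Q_enc = ρ·(2x)·A and flux = 2EA, so 2EA = 2ρxA/ε₀ ⇒ E = |ρ|x/ε₀.
E = (3.95×10^-4)(0.0259)/(8.85×10^-12) = 1.16e6 N/C.

1.16e6 V/m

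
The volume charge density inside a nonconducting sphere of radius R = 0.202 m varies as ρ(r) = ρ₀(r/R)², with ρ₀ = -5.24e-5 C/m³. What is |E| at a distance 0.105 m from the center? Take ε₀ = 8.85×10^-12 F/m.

E ≈ 3.36×10^4 N/C

Use a concentric Gaussian sphere at r = 0.105 m (r < R).
Integrate the density: Q_enc = 4π ∫₀^r ρ₀(r'/R)^2 r'² dr' = 4πρ₀ r^5/(5·R²) = -4.119e-8 C.
Since E is radial and uniform over the Gaussian sphere, Φ = E·4πr² = Q_enc/ε₀.
E = |Q_enc|/(4πε₀r²) = (4.119e-8)/(4π·8.85×10^-12·(0.105)²) = 3.36×10^4 N/C.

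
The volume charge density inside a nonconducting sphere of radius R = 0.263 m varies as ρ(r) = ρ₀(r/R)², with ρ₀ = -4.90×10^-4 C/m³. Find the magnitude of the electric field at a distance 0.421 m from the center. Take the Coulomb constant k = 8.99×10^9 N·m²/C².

Use a concentric Gaussian sphere at r = 0.421 m (r > R, all charge enclosed).
Q_enc = 4π ∫₀^R ρ₀(r'/R)^2 r'² dr' = 4πρ₀R³/5 = -2.24×10^-5 C.
Gauss's law: E·4πr² = Q_enc/ε₀.
E = k|Q_enc|/r² = (8.99×10^9)(2.24×10^-5)/(0.421)² = 1.14×10^6 N/C.

E = 1.14×10^6 V/m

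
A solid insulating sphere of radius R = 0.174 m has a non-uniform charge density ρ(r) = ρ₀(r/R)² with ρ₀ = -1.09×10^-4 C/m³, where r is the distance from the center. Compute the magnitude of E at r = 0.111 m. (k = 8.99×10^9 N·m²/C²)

Symmetry ⇒ E = E(r) r̂. Gaussian sphere of radius r = 0.111 m (r < R).
Q_enc = ∫₀^r ρ(r')·4πr'² dr' = (4πρ₀/R²) ∫₀^r r'^4 dr' = 4πρ₀ r^5/(5·R²) = -1.525×10^-7 C.
Since E is radial and uniform over the Gaussian sphere, Φ = E·4πr² = Q_enc/ε₀.
E = k|Q_enc|/r² = (8.99×10^9)(1.525×10^-7)/(0.111)² = 1.11e5 N/C.

E = 1.11e5 N/C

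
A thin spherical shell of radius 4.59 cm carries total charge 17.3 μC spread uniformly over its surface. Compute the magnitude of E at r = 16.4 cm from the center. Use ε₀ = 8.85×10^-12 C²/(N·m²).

Use a concentric Gaussian sphere at r = 16.4 cm (r > 4.59 cm).
The entire shell is enclosed: Q_enc = 1.73×10^-5 C.
Gauss's law: E·4πr² = Q_enc/ε₀.
E = |Q_enc|/(4πε₀r²) = (1.73×10^-5)/(4π·8.85×10^-12·(0.164)²) = 5.78×10^6 N/C.

|E| = 5.78e6 N/C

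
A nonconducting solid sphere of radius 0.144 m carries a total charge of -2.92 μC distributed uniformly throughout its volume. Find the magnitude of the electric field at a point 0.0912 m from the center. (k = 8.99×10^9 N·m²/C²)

8.02×10^5 V/m

By spherical symmetry E is radial; choose a Gaussian sphere of radius r = 0.0912 m (r < R).
For a uniform sphere the enclosed fraction is (r/R)³, so Q_enc = (-2.92 μC)(0.0912/0.144)³ = -7.418×10^-7 C.
By Gauss's law, ∮E·dA = E·4πr² = Q_enc/ε₀.
E = k|Q_enc|/r² = (8.99×10^9)(7.418×10^-7)/(0.0912)² = 8.02×10^5 N/C.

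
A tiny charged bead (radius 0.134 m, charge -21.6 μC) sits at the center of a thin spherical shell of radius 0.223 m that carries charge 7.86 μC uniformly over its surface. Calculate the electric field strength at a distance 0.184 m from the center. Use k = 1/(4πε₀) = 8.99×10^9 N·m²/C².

Symmetry ⇒ E = E(r) r̂. Gaussian sphere of radius r = 0.184 m (between the bodies, 0.134 m < r < 0.223 m).
Only the inner charge is enclosed; the outer shell contributes nothing inside itself. Q_enc = -21.6 μC = -2.16×10^-5 C.
Gauss's law: E·4πr² = Q_enc/ε₀.
E = k|Q_enc|/r² = (8.99×10^9)(2.16e-5)/(0.184)² = 5.74×10^6 N/C.

E = 5.74×10^6 N/C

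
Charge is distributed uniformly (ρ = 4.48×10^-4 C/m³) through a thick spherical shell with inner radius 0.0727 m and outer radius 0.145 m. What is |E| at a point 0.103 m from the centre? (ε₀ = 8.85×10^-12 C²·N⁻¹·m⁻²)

Symmetry ⇒ E = E(r) r̂. Gaussian sphere of radius r = 0.103 m (within the shell material, 0.0727 m < r < 0.145 m).
Only the shell between 0.0727 m and r is enclosed: Q_enc = ρ·(4π/3)(r³ − a³) = (4.48×10^-4)·(4π/3)·((0.103)³ − (0.0727)³) = 1.33×10^-6 C.
Applying ∮E·dA = Q_enc/ε₀ with Φ = E(4πr²):
E = |Q_enc|/(4πε₀r²) = (1.33×10^-6)/(4π·8.85×10^-12·(0.103)²) = 1.13e6 N/C.

E ≈ 1.13e6 N/C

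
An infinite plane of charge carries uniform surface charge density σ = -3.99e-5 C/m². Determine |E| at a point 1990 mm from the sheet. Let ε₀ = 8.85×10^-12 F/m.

|E| = 2.25×10^6 N/C

By planar symmetry E is perpendicular to the sheet and uniform; use a Gaussian pillbox with flat faces of area A on each side of the sheet.
Only the two end caps contribute flux: Φ = 2EA. With Q_enc = σA, Gauss's law gives E = |σ|/(2ε₀).
E = |σ|/(2ε₀) = (3.99×10^-5)/(2·8.85×10^-12) = 2.25×10^6 N/C.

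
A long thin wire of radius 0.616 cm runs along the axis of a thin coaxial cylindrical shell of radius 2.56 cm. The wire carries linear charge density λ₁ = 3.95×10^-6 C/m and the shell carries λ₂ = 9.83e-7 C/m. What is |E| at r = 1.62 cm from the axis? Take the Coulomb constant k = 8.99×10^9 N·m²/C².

|E| = 4.38×10^6 N/C

Coaxial Gaussian cylinder, radius r = 1.62 cm, length L (between the conductors, 0.616 cm < r < 2.56 cm).
The shell at 2.56 cm lies outside the Gaussian surface, so λ_enc = λ₁ = 3.95×10^-6 C/m.
Since E is radial and uniform over the curved surface, Φ = E·2πrL = Q_enc/ε₀ = λ_enc L/ε₀.
E = 2k|λ_enc|/r = 2(8.99×10^9)(3.95×10^-6)/(0.0162) = 4.38×10^6 N/C.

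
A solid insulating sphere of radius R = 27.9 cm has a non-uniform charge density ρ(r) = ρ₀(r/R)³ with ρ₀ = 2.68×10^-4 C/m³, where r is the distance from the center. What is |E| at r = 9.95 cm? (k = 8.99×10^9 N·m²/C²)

E = 2.28×10^4 N/C

By spherical symmetry E is radial; choose a Gaussian sphere of radius r = 9.95 cm (r < R).
Integrate the density: Q_enc = 4π ∫₀^r ρ₀(r'/R)^3 r'² dr' = 4πρ₀ r^6/(6·R³) = 2.508e-8 C.
Gauss's law: E·4πr² = Q_enc/ε₀.
E = k|Q_enc|/r² = (8.99×10^9)(2.508×10^-8)/(0.0995)² = 2.28×10^4 N/C.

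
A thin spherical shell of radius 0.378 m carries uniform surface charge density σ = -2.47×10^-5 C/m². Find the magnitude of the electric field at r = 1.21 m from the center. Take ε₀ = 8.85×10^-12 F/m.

E = 2.72×10^5 N/C

By spherical symmetry E is radial; choose a Gaussian sphere of radius r = 1.21 m (r > 0.378 m).
The entire shell is enclosed: Q_enc = σ·4πR² = (-2.47×10^-5)·4π·(0.378)² = -4.435×10^-5 C.
Applying ∮E·dA = Q_enc/ε₀ with Φ = E(4πr²):
E = |Q_enc|/(4πε₀r²) = (4.435×10^-5)/(4π·8.85×10^-12·(1.21)²) = 2.72×10^5 N/C.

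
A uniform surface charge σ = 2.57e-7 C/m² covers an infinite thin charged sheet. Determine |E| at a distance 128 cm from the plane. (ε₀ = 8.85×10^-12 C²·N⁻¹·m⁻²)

Choose a cylindrical pillbox piercing the sheet, end faces (area A) parallel to it.
Only the two end caps contribute flux: Φ = 2EA. With Q_enc = σA, Gauss's law gives E = |σ|/(2ε₀).
E = |σ|/(2ε₀) = (2.57×10^-7)/(2·8.85×10^-12) = 1.45×10^4 N/C.

|E| ≈ 1.45×10^4 N/C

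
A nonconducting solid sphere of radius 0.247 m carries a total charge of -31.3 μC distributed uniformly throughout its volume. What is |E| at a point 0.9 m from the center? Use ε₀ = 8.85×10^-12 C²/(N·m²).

E ≈ 3.47e5 V/m

Symmetry ⇒ E = E(r) r̂. Gaussian sphere of radius r = 0.9 m (r > R, so the entire charge is enclosed).
Q_enc = -31.3 μC = -3.13×10^-5 C.
Applying ∮E·dA = Q_enc/ε₀ with Φ = E(4πr²):
E = |Q_enc|/(4πε₀r²) = (3.13×10^-5)/(4π·8.85×10^-12·(0.9)²) = 3.47×10^5 N/C.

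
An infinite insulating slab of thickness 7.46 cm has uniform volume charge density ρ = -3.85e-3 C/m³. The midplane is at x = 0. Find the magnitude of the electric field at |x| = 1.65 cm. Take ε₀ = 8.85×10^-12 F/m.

By symmetry E is perpendicular to the slab. A Gaussian pillbox from −1.65 cm to +1.65 cm (face area A) lies entirely within the slab.
Q_enc = ρ·(2x)·A and flux = 2EA, so 2EA = 2ρxA/ε₀ ⇒ E = |ρ|x/ε₀.
E = (3.85×10^-3)(0.0165)/(8.85×10^-12) = 7.18e6 N/C.

|E| = 7.18e6 V/m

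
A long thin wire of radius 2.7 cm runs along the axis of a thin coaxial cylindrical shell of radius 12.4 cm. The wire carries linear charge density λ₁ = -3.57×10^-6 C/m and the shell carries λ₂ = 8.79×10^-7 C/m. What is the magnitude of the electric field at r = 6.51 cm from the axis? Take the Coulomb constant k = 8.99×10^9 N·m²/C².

Coaxial Gaussian cylinder, radius r = 6.51 cm, length L (between the conductors, 2.7 cm < r < 12.4 cm).
Only the inner wire is enclosed; the outer shell contributes nothing inside itself. λ_enc = λ₁ = -3.57×10^-6 C/m.
Gauss's law: E·2πrL = λ_enc L/ε₀.
E = 2k|λ_enc|/r = 2(8.99×10^9)(3.57×10^-6)/(0.0651) = 9.86×10^5 N/C.

E = 9.86×10^5 V/m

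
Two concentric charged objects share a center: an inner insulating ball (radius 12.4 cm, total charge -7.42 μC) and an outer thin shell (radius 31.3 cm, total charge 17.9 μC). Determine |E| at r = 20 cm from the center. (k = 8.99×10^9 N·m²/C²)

|E| = 1.67×10^6 N/C

Symmetry ⇒ E = E(r) r̂. Gaussian sphere of radius r = 20 cm (between the bodies, 12.4 cm < r < 31.3 cm).
Only the inner charge is enclosed; the outer shell contributes nothing inside itself. Q_enc = -7.42 μC = -7.42e-6 C.
Applying ∮E·dA = Q_enc/ε₀ with Φ = E(4πr²):
E = k|Q_enc|/r² = (8.99×10^9)(7.42×10^-6)/(0.2)² = 1.67×10^6 N/C.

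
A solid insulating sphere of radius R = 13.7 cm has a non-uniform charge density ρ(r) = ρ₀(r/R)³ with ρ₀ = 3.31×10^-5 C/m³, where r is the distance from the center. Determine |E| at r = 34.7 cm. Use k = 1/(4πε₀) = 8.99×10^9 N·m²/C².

Use a concentric Gaussian sphere at r = 34.7 cm (r > R, all charge enclosed).
Q_enc = 4π ∫₀^R ρ₀(r'/R)^3 r'² dr' = 4πρ₀R³/6 = 1.783×10^-7 C.
Applying ∮E·dA = Q_enc/ε₀ with Φ = E(4πr²):
E = k|Q_enc|/r² = (8.99×10^9)(1.783×10^-7)/(0.347)² = 1.33×10^4 N/C.

|E| ≈ 1.33e4 N/C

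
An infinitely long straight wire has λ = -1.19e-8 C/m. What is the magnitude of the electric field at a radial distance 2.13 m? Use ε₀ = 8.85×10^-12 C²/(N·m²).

Take a coaxial cylindrical Gaussian surface of radius r = 2.13 m and length L.
Q_enc = λL, so λ_enc = -1.19×10^-8 C/m.
By Gauss's law (flux through the curved wall only), E·2πrL = λ_enc L/ε₀.
E = |λ_enc|/(2πε₀r) = (1.19×10^-8)/(2π·8.85×10^-12·2.13) = 100 N/C.

100 N/C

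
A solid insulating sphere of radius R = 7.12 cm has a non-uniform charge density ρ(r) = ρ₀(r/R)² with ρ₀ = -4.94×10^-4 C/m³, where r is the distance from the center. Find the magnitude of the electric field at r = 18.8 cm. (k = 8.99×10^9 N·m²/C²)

Take a concentric spherical Gaussian surface of radius r = 18.8 cm (r > R, all charge enclosed).
Q_enc = 4π ∫₀^R ρ₀(r'/R)^2 r'² dr' = 4πρ₀R³/5 = -4.481×10^-7 C.
Gauss's law: E·4πr² = Q_enc/ε₀.
E = k|Q_enc|/r² = (8.99×10^9)(4.481×10^-7)/(0.188)² = 1.14×10^5 N/C.

|E| ≈ 1.14×10^5 N/C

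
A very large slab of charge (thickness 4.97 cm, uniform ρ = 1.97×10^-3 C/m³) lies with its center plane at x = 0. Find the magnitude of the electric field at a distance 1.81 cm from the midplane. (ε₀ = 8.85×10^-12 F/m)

E ≈ 4.03×10^6 N/C

By symmetry E is perpendicular to the slab. A Gaussian pillbox from −1.81 cm to +1.81 cm (face area A) lies entirely within the slab.
Q_enc = ρ·(2x)·A and flux = 2EA, so 2EA = 2ρxA/ε₀ ⇒ E = |ρ|x/ε₀.
E = (1.97×10^-3)(0.0181)/(8.85×10^-12) = 4.03×10^6 N/C.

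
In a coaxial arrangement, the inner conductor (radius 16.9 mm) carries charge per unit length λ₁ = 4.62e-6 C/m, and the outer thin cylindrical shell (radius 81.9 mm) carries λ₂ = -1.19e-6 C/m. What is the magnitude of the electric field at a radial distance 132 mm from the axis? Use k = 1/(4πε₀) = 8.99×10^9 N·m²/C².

Coaxial Gaussian cylinder, radius r = 132 mm, length L (r > 81.9 mm, enclosing both).
λ_enc = λ₁ + λ₂ = (4.62×10^-6) + (-1.19×10^-6) = 3.43e-6 C/m.
Gauss's law: E·2πrL = λ_enc L/ε₀.
E = 2k|λ_enc|/r = 2(8.99×10^9)(3.43×10^-6)/(0.132) = 4.67e5 N/C.

|E| = 4.67e5 N/C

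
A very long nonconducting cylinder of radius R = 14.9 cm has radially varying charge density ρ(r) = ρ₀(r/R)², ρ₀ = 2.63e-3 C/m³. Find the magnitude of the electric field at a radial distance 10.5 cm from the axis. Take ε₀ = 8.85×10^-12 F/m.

|E| = 3.87e6 V/m

Coaxial Gaussian cylinder, radius r = 10.5 cm, length L (r < R).
λ_enc = ∫₀^r ρ(r')·2πr' dr' = (2πρ₀/R²)·r^4/4 = 2.262×10^-5 C/m.
By Gauss's law (flux through the curved wall only), E·2πrL = λ_enc L/ε₀.
E = |λ_enc|/(2πε₀r) = (2.262×10^-5)/(2π·8.85×10^-12·0.105) = 3.87×10^6 N/C.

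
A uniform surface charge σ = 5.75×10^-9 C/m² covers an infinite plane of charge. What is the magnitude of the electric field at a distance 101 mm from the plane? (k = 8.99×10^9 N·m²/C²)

E ≈ 325 N/C

By planar symmetry E is perpendicular to the sheet and uniform; use a Gaussian pillbox with flat faces of area A on each side of the sheet.
Flux Φ = 2EA and Q_enc = σA, so 2EA = σA/ε₀ ⇒ E = |σ|/(2ε₀), independent of distance.
E = 2πk|σ| = 2π(8.99×10^9)(5.75×10^-9) = 325 N/C.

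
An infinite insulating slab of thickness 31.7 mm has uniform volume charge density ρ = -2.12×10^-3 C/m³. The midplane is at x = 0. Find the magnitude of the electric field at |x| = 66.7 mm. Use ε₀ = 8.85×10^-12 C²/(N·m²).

The point |x| = 66.7 mm lies outside the slab (half-thickness 0.01585 m). A symmetric pillbox spanning the full slab encloses Q_enc = ρ·d·A.
Flux = 2EA ⇒ E = |ρ|d/(2ε₀), independent of distance outside.
E = (2.12×10^-3)(0.0317)/(2·8.85×10^-12) = 3.80×10^6 N/C.

|E| = 3.80×10^6 N/C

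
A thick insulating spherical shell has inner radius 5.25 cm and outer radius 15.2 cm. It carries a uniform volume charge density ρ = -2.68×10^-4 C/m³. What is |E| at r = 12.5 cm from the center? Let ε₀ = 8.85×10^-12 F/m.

|E| ≈ 1.17×10^6 N/C

Take a concentric spherical Gaussian surface of radius r = 12.5 cm (within the shell material, 5.25 cm < r < 15.2 cm).
Enclosed charge is the volume from a to r: Q_enc = (4π/3)ρ(r³ − a³) = -2.03×10^-6 C.
Since E is radial and uniform over the Gaussian sphere, Φ = E·4πr² = Q_enc/ε₀.
E = |Q_enc|/(4πε₀r²) = (2.03×10^-6)/(4π·8.85×10^-12·(0.125)²) = 1.17×10^6 N/C.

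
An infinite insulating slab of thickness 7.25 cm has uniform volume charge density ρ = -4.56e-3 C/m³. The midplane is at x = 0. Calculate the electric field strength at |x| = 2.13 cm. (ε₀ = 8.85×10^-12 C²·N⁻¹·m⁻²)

|E| ≈ 1.10×10^7 N/C

By symmetry E is perpendicular to the slab. A Gaussian pillbox from −2.13 cm to +2.13 cm (face area A) lies entirely within the slab.
Q_enc = ρ·(2x)·A and flux = 2EA, so 2EA = 2ρxA/ε₀ ⇒ E = |ρ|x/ε₀.
E = (4.56×10^-3)(0.0213)/(8.85×10^-12) = 1.10×10^7 N/C.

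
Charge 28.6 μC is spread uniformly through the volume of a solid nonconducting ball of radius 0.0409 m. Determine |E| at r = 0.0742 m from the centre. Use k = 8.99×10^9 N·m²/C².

E ≈ 4.67×10^7 N/C

Take a concentric spherical Gaussian surface of radius r = 0.0742 m (r > R, so the entire charge is enclosed).
Q_enc = 28.6 μC = 2.86e-5 C.
Since E is radial and uniform over the Gaussian sphere, Φ = E·4πr² = Q_enc/ε₀.
E = k|Q_enc|/r² = (8.99×10^9)(2.86×10^-5)/(0.0742)² = 4.67e7 N/C.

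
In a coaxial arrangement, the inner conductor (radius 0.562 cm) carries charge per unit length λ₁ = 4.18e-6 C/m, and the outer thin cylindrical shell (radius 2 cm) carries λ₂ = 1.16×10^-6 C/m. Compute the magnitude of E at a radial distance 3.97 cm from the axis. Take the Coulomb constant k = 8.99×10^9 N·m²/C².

Choose a coaxial cylinder of radius r = 3.97 cm (arbitrary length L) as the Gaussian surface (r > 2 cm, enclosing both).
λ_enc = λ₁ + λ₂ = (4.18×10^-6) + (1.16×10^-6) = 5.34×10^-6 C/m.
By Gauss's law (flux through the curved wall only), E·2πrL = λ_enc L/ε₀.
E = 2k|λ_enc|/r = 2(8.99×10^9)(5.34×10^-6)/(0.0397) = 2.42×10^6 N/C.

2.42×10^6 N/C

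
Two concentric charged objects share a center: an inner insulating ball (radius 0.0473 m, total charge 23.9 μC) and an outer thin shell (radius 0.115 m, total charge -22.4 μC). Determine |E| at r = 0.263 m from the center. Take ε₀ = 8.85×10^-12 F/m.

E = 1.95×10^5 N/C

Symmetry ⇒ E = E(r) r̂. Gaussian sphere of radius r = 0.263 m (r > 0.115 m, enclosing both).
Q_enc = (23.9 μC) + (-22.4 μC) = 1.50e-6 C.
Applying ∮E·dA = Q_enc/ε₀ with Φ = E(4πr²):
E = |Q_enc|/(4πε₀r²) = (1.50×10^-6)/(4π·8.85×10^-12·(0.263)²) = 1.95e5 N/C.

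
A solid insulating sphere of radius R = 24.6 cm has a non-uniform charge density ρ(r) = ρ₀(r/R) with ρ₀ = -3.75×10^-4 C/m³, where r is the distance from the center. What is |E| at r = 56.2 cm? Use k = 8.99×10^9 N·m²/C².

E ≈ 4.99e5 N/C

Use a concentric Gaussian sphere at r = 56.2 cm (r > R, all charge enclosed).
Q_enc = 4π ∫₀^R ρ₀(r'/R)^1 r'² dr' = 4πρ₀R³/4 = -1.754×10^-5 C.
Gauss's law: E·4πr² = Q_enc/ε₀.
E = k|Q_enc|/r² = (8.99×10^9)(1.754×10^-5)/(0.562)² = 4.99×10^5 N/C.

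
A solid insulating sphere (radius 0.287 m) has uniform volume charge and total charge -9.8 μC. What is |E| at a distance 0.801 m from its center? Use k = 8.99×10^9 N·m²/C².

E ≈ 1.37×10^5 V/m

Use a concentric Gaussian sphere at r = 0.801 m (r > R, so the entire charge is enclosed).
Q_enc = -9.8 μC = -9.80e-6 C.
Applying ∮E·dA = Q_enc/ε₀ with Φ = E(4πr²):
E = k|Q_enc|/r² = (8.99×10^9)(9.80e-6)/(0.801)² = 1.37e5 N/C.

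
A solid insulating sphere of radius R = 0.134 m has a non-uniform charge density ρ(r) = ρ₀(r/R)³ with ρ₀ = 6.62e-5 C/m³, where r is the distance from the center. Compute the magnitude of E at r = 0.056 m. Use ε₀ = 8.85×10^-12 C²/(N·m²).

Use a concentric Gaussian sphere at r = 0.056 m (r < R).
Integrate the density: Q_enc = 4π ∫₀^r ρ₀(r'/R)^3 r'² dr' = 4πρ₀ r^6/(6·R³) = 1.777×10^-9 C.
Gauss's law: E·4πr² = Q_enc/ε₀.
E = |Q_enc|/(4πε₀r²) = (1.777×10^-9)/(4π·8.85×10^-12·(0.056)²) = 5.10e3 N/C.

|E| = 5.10e3 V/m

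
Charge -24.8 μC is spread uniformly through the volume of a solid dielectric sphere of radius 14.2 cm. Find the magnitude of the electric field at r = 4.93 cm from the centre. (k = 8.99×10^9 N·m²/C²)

|E| ≈ 3.84×10^6 N/C

Use a concentric Gaussian sphere at r = 4.93 cm (r < R).
For a uniform sphere the enclosed fraction is (r/R)³, so Q_enc = (-24.8 μC)(0.0493/0.142)³ = -1.038×10^-6 C.
Since E is radial and uniform over the Gaussian sphere, Φ = E·4πr² = Q_enc/ε₀.
E = k|Q_enc|/r² = (8.99×10^9)(1.038e-6)/(0.0493)² = 3.84e6 N/C.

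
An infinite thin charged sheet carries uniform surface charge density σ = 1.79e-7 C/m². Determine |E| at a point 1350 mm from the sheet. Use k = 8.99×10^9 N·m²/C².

|E| = 1.01×10^4 N/C

By planar symmetry E is perpendicular to the sheet and uniform; use a Gaussian pillbox with flat faces of area A on each side of the sheet.
Only the two end caps contribute flux: Φ = 2EA. With Q_enc = σA, Gauss's law gives E = |σ|/(2ε₀).
E = 2πk|σ| = 2π(8.99×10^9)(1.79e-7) = 1.01×10^4 N/C.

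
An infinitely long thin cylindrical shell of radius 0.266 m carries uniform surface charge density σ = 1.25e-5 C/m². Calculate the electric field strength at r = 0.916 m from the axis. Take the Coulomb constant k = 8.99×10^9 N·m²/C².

By cylindrical symmetry E is radial; use a coaxial Gaussian cylinder of radius 0.916 m and length L (r > 0.266 m).
The whole shell is enclosed: λ_enc = σ·2πR = (1.25×10^-5)·2π·(0.266) = 2.089×10^-5 C/m.
By Gauss's law (flux through the curved wall only), E·2πrL = λ_enc L/ε₀.
E = 2k|λ_enc|/r = 2(8.99×10^9)(2.089e-5)/(0.916) = 4.10×10^5 N/C.

4.10×10^5 V/m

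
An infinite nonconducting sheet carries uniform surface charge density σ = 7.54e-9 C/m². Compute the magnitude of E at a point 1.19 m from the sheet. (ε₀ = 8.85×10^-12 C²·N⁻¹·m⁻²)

E ≈ 426 N/C

Choose a cylindrical pillbox piercing the sheet, end faces (area A) parallel to it.
Only the two end caps contribute flux: Φ = 2EA. With Q_enc = σA, Gauss's law gives E = |σ|/(2ε₀).
E = |σ|/(2ε₀) = (7.54×10^-9)/(2·8.85×10^-12) = 426 N/C.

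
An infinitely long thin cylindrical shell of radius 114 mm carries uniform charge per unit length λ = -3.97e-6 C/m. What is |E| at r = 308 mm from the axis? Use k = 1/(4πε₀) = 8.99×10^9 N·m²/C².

By cylindrical symmetry E is radial; use a coaxial Gaussian cylinder of radius 308 mm and length L (r > 114 mm).
The full line charge is enclosed: λ_enc = -3.97×10^-6 C/m.
By Gauss's law (flux through the curved wall only), E·2πrL = λ_enc L/ε₀.
E = 2k|λ_enc|/r = 2(8.99×10^9)(3.97×10^-6)/(0.308) = 2.32e5 N/C.

|E| = 2.32×10^5 V/m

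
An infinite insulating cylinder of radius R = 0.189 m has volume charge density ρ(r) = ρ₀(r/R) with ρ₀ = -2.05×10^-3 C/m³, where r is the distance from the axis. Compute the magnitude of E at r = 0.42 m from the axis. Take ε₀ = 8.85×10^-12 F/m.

Take a coaxial cylindrical Gaussian surface of radius r = 0.42 m and length L (r > R, full charge per length enclosed).
λ_enc = 2π ∫₀^R ρ₀(r'/R)^1 r' dr' = 2πρ₀R²/3 = -1.534×10^-4 C/m.
Applying ∮E·dA = Q_enc/ε₀ with the end caps contributing no flux:
E = |λ_enc|/(2πε₀r) = (1.534×10^-4)/(2π·8.85×10^-12·0.42) = 6.57e6 N/C.

|E| ≈ 6.57×10^6 V/m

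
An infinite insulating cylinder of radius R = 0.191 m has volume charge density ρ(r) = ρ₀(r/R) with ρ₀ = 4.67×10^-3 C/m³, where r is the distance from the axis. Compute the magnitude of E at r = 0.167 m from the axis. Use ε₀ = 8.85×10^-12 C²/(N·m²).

|E| = 2.57×10^7 V/m

Choose a coaxial cylinder of radius r = 0.167 m (arbitrary length L) as the Gaussian surface (r < R).
Integrating ρ over the cross-section to radius r: λ_enc = (2πρ₀/R) ∫₀^r r'^2 dr' = 2πρ₀ r^3/(3·R) = 2.385×10^-4 C/m.
Since E is radial and uniform over the curved surface, Φ = E·2πrL = Q_enc/ε₀ = λ_enc L/ε₀.
E = |λ_enc|/(2πε₀r) = (2.385×10^-4)/(2π·8.85×10^-12·0.167) = 2.57×10^7 N/C.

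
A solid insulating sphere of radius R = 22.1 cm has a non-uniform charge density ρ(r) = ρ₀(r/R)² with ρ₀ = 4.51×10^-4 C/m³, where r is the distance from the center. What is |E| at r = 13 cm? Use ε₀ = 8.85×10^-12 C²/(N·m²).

|E| ≈ 4.58×10^5 N/C

Symmetry ⇒ E = E(r) r̂. Gaussian sphere of radius r = 13 cm (r < R).
Q_enc = ∫₀^r ρ(r')·4πr'² dr' = (4πρ₀/R²) ∫₀^r r'^4 dr' = 4πρ₀ r^5/(5·R²) = 8.617×10^-7 C.
Gauss's law: E·4πr² = Q_enc/ε₀.
E = |Q_enc|/(4πε₀r²) = (8.617×10^-7)/(4π·8.85×10^-12·(0.13)²) = 4.58×10^5 N/C.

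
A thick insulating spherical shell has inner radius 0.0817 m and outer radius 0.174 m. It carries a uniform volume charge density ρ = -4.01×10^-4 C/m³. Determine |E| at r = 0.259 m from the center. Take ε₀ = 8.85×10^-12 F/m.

By spherical symmetry E is radial; choose a Gaussian sphere of radius r = 0.259 m (r > 0.174 m, enclosing the whole shell).
Q_enc = ρ·(4π/3)(b³ − a³) = (-4.01×10^-4)·(4π/3)·((0.174)³ − (0.0817)³) = -7.933e-6 C.
Since E is radial and uniform over the Gaussian sphere, Φ = E·4πr² = Q_enc/ε₀.
E = |Q_enc|/(4πε₀r²) = (7.933×10^-6)/(4π·8.85×10^-12·(0.259)²) = 1.06×10^6 N/C.

|E| ≈ 1.06e6 N/C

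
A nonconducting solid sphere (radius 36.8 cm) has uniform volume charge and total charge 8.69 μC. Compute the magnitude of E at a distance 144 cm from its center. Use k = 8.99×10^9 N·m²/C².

By spherical symmetry E is radial; choose a Gaussian sphere of radius r = 144 cm (r > R, so the entire charge is enclosed).
Q_enc = 8.69 μC = 8.69×10^-6 C.
Since E is radial and uniform over the Gaussian sphere, Φ = E·4πr² = Q_enc/ε₀.
E = k|Q_enc|/r² = (8.99×10^9)(8.69×10^-6)/(1.44)² = 3.77×10^4 N/C.

3.77e4 V/m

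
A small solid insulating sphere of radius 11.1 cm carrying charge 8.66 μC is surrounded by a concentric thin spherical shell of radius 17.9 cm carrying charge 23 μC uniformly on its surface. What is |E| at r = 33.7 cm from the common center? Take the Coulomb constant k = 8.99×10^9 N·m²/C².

Use a concentric Gaussian sphere at r = 33.7 cm (r > 17.9 cm, enclosing both).
Q_enc = (8.66 μC) + (23 μC) = 3.166×10^-5 C.
Gauss's law: E·4πr² = Q_enc/ε₀.
E = k|Q_enc|/r² = (8.99×10^9)(3.166×10^-5)/(0.337)² = 2.51×10^6 N/C.

2.51×10^6 N/C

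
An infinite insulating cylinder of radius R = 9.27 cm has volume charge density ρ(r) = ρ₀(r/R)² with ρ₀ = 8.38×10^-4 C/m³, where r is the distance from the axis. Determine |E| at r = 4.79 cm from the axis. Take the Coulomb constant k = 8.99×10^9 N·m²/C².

|E| = 3.03×10^5 N/C

Choose a coaxial cylinder of radius r = 4.79 cm (arbitrary length L) as the Gaussian surface (r < R).
Integrating ρ over the cross-section to radius r: λ_enc = (2πρ₀/R²) ∫₀^r r'^3 dr' = 2πρ₀ r^4/(4·R²) = 8.064e-7 C/m.
Gauss's law: E·2πrL = λ_enc L/ε₀.
E = 2k|λ_enc|/r = 2(8.99×10^9)(8.064e-7)/(0.0479) = 3.03×10^5 N/C.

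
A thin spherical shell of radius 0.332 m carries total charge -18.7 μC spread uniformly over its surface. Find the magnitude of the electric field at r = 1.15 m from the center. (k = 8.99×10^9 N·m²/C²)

Symmetry ⇒ E = E(r) r̂. Gaussian sphere of radius r = 1.15 m (r > 0.332 m).
The entire shell is enclosed: Q_enc = -1.87e-5 C.
By Gauss's law, ∮E·dA = E·4πr² = Q_enc/ε₀.
E = k|Q_enc|/r² = (8.99×10^9)(1.87×10^-5)/(1.15)² = 1.27e5 N/C.

E ≈ 1.27e5 N/C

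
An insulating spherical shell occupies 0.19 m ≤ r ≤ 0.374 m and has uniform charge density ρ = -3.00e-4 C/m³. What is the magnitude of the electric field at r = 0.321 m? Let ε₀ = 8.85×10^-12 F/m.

|E| = 2.87×10^6 N/C

By spherical symmetry E is radial; choose a Gaussian sphere of radius r = 0.321 m (within the shell material, 0.19 m < r < 0.374 m).
Only the shell between 0.19 m and r is enclosed: Q_enc = ρ·(4π/3)(r³ − a³) = (-3.00×10^-4)·(4π/3)·((0.321)³ − (0.19)³) = -3.295×10^-5 C.
Since E is radial and uniform over the Gaussian sphere, Φ = E·4πr² = Q_enc/ε₀.
E = |Q_enc|/(4πε₀r²) = (3.295×10^-5)/(4π·8.85×10^-12·(0.321)²) = 2.87e6 N/C.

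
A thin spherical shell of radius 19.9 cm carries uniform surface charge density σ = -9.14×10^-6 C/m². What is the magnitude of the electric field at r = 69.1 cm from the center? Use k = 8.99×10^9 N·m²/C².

Use a concentric Gaussian sphere at r = 69.1 cm (r > 19.9 cm).
The entire shell is enclosed: Q_enc = σ·4πR² = (-9.14e-6)·4π·(0.199)² = -4.548e-6 C.
Since E is radial and uniform over the Gaussian sphere, Φ = E·4πr² = Q_enc/ε₀.
E = k|Q_enc|/r² = (8.99×10^9)(4.548×10^-6)/(0.691)² = 8.56e4 N/C.

E = 8.56e4 N/C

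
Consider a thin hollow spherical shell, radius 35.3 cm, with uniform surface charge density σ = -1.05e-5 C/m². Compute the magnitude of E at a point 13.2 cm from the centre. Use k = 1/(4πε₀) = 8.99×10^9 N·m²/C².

|E| = 0 V/m

Use a concentric Gaussian sphere at r = 13.2 cm (inside the shell, r < 35.3 cm).
No charge lies within this surface, so Q_enc = 0 and Gauss's law gives E·4πr² = 0 ⇒ E = 0.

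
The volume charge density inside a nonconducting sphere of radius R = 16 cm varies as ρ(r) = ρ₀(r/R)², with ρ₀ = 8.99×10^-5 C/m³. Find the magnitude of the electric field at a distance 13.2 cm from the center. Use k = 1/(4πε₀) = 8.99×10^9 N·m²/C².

|E| = 1.82×10^5 N/C

Symmetry ⇒ E = E(r) r̂. Gaussian sphere of radius r = 13.2 cm (r < R).
Q_enc = ∫₀^r ρ(r')·4πr'² dr' = (4πρ₀/R²) ∫₀^r r'^4 dr' = 4πρ₀ r^5/(5·R²) = 3.537e-7 C.
Gauss's law: E·4πr² = Q_enc/ε₀.
E = k|Q_enc|/r² = (8.99×10^9)(3.537e-7)/(0.132)² = 1.82×10^5 N/C.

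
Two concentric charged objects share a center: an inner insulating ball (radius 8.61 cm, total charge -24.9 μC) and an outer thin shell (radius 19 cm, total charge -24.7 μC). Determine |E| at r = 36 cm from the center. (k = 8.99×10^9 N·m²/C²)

Take a concentric spherical Gaussian surface of radius r = 36 cm (r > 19 cm, enclosing both).
Q_enc = (-24.9 μC) + (-24.7 μC) = -4.96×10^-5 C.
Since E is radial and uniform over the Gaussian sphere, Φ = E·4πr² = Q_enc/ε₀.
E = k|Q_enc|/r² = (8.99×10^9)(4.96×10^-5)/(0.36)² = 3.44×10^6 N/C.

E = 3.44×10^6 N/C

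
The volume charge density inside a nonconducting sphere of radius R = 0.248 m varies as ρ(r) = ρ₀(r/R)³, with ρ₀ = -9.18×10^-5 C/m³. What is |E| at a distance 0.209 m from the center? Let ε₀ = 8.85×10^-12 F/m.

By spherical symmetry E is radial; choose a Gaussian sphere of radius r = 0.209 m (r < R).
Integrate the density: Q_enc = 4π ∫₀^r ρ₀(r'/R)^3 r'² dr' = 4πρ₀ r^6/(6·R³) = -1.051e-6 C.
Applying ∮E·dA = Q_enc/ε₀ with Φ = E(4πr²):
E = |Q_enc|/(4πε₀r²) = (1.051×10^-6)/(4π·8.85×10^-12·(0.209)²) = 2.16e5 N/C.

2.16×10^5 V/m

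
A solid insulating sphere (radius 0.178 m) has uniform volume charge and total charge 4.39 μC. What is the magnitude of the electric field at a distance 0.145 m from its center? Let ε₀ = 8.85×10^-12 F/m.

Use a concentric Gaussian sphere at r = 0.145 m (r < R).
Only the charge within r is enclosed: Q_enc = Q·(r/R)³ = (4.39 μC)·(0.145 m/0.178 m)³ = 2.373×10^-6 C.
By Gauss's law, ∮E·dA = E·4πr² = Q_enc/ε₀.
E = |Q_enc|/(4πε₀r²) = (2.373×10^-6)/(4π·8.85×10^-12·(0.145)²) = 1.01×10^6 N/C.

E = 1.01e6 V/m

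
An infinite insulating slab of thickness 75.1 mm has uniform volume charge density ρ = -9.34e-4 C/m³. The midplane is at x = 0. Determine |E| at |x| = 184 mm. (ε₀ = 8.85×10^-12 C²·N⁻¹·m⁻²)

3.96e6 V/m

The point |x| = 184 mm lies outside the slab (half-thickness 0.03755 m). A symmetric pillbox spanning the full slab encloses Q_enc = ρ·d·A.
Flux = 2EA ⇒ E = |ρ|d/(2ε₀), independent of distance outside.
E = (9.34×10^-4)(0.0751)/(2·8.85×10^-12) = 3.96×10^6 N/C.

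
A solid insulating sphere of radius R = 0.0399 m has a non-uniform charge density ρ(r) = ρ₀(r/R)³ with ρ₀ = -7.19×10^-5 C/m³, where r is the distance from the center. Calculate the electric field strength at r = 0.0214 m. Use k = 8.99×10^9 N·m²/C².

Use a concentric Gaussian sphere at r = 0.0214 m (r < R).
Integrate the density: Q_enc = 4π ∫₀^r ρ₀(r'/R)^3 r'² dr' = 4πρ₀ r^6/(6·R³) = -2.277e-10 C.
Gauss's law: E·4πr² = Q_enc/ε₀.
E = k|Q_enc|/r² = (8.99×10^9)(2.277×10^-10)/(0.0214)² = 4.47×10^3 N/C.

|E| = 4.47e3 N/C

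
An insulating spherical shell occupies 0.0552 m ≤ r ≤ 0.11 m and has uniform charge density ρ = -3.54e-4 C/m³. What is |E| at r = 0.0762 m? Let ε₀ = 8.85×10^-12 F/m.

E ≈ 6.30×10^5 N/C

Symmetry ⇒ E = E(r) r̂. Gaussian sphere of radius r = 0.0762 m (within the shell material, 0.0552 m < r < 0.11 m).
Enclosed charge is the volume from a to r: Q_enc = (4π/3)ρ(r³ − a³) = -4.067×10^-7 C.
By Gauss's law, ∮E·dA = E·4πr² = Q_enc/ε₀.
E = |Q_enc|/(4πε₀r²) = (4.067×10^-7)/(4π·8.85×10^-12·(0.0762)²) = 6.30×10^5 N/C.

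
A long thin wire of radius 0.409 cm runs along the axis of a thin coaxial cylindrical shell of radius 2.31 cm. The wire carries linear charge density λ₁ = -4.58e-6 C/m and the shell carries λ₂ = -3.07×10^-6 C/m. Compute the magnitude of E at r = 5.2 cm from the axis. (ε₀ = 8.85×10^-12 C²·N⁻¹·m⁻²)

Choose a coaxial cylinder of radius r = 5.2 cm (arbitrary length L) as the Gaussian surface (r > 2.31 cm, enclosing both).
λ_enc = λ₁ + λ₂ = (-4.58e-6) + (-3.07e-6) = -7.65×10^-6 C/m.
Applying ∮E·dA = Q_enc/ε₀ with the end caps contributing no flux:
E = |λ_enc|/(2πε₀r) = (7.65×10^-6)/(2π·8.85×10^-12·0.052) = 2.65e6 N/C.

2.65×10^6 V/m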